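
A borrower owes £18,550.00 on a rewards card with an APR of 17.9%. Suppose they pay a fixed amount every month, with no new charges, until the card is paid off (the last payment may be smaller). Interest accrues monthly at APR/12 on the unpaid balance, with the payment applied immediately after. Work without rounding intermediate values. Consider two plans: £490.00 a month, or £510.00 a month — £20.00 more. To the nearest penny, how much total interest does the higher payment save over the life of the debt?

£585.70

Monthly rate r = 17.9%/12 = 1.49167% = 0.0149167.
At £490.00/mo: n = ⌈−ln(1 − rB₀/P)/ln(1+r)⌉ = 57 payments (last £85.27); total interest = total paid − £18,550.00 = £8,975.27.
At £510.00/mo: 53 payments (last £419.57); total interest £8,389.57.
Interest saved = £8,975.27 − £8,389.57 = £585.70.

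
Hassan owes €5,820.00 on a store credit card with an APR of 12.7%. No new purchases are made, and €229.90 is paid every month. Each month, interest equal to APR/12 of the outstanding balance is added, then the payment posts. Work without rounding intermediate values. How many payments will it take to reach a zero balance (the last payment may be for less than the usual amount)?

30 months

Monthly rate r = 12.7%/12 = 1.05833% = 0.0105833.
Recurrence: B ← B·(1+r) − €229.90.
Month 1: interest €61.59; balance after payment €5,651.70.
Month 2: interest €59.81; balance after payment €5,481.61.
Closed form: n = −ln(1 − rB₀/P)/ln(1+r) = −ln(0.73208)/ln(1.01058) ≈ 29.623, so the balance reaches zero during payment 30.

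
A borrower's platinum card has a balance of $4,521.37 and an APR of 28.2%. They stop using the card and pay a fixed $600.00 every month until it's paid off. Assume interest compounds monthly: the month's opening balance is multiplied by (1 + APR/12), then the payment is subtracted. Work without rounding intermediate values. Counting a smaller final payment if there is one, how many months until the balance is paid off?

9 payments

Monthly rate r = 28.2%/12 = 2.35% = 0.0235.
Recurrence: B ← B·(1+r) − $600.00.
Month 1: interest $106.25; balance after payment $4,027.62.
Month 2: interest $94.65; balance after payment $3,522.27.
Closed form: n = −ln(1 − rB₀/P)/ln(1+r) = −ln(0.82291)/ln(1.0235) ≈ 8.391, so the balance reaches zero during payment 9.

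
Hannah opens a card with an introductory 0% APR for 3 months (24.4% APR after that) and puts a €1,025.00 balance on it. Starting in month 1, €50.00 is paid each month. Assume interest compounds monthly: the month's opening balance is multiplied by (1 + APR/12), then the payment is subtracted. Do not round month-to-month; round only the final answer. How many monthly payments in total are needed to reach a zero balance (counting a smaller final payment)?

Promo months 1–3 at r₀ = 0%/12 = 0; months 4+ at r₁ = 24.4%/12 = 0.0203333.
After month 3 (no interest yet): B = €1,025.00 − 3·€50.00 = €875.00.
Then at r₁ with €50.00/mo: n₂ = −ln(1 − r₁·B/P)/ln(1+r₁) ≈ 21.85 → 22 more payments.

25 payments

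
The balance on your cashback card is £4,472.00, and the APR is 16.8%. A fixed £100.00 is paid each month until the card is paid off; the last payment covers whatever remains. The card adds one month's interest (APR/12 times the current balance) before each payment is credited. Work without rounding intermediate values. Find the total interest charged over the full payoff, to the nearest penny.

£2,603.72

Monthly rate r = 16.8%/12 = 1.4% = 0.014.
Payoff takes n = ⌈−ln(1 − rB₀/P)/ln(1+r)⌉ = ⌈70.756⌉ = 71 payments; the last is £75.72.
Total paid = 70·£100.00 + £75.72 = £7,075.72.
Total interest = total paid − principal = £7,075.72 − £4,472.00 = £2,603.72.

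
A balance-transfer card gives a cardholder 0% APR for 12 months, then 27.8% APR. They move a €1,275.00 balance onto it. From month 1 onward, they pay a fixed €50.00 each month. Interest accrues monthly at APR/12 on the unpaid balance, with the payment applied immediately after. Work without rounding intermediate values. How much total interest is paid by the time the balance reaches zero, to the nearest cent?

Promo months 1–12 at r₀ = 0%/12 = 0; months 13+ at r₁ = 27.8%/12 = 0.0231667.
After month 12 (no interest yet): B = €1,275.00 − 12·€50.00 = €675.00.
Then at r₁ with €50.00/mo: n₂ = −ln(1 − r₁·B/P)/ln(1+r₁) ≈ 16.38 → 17 more payments.
Total paid = 28·€50.00 + €18.95 = €1,418.95; interest = €1,418.95 − €1,275.00 = €143.95.

€143.95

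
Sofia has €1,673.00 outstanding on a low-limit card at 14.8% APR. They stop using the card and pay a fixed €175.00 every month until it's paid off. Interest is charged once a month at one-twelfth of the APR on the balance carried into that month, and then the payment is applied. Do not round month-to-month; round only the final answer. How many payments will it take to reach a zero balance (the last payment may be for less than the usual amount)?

11 months

Monthly rate r = 14.8%/12 = 1.23333% = 0.0123333.
Recurrence: B ← B·(1+r) − €175.00.
Month 1: interest €20.63; balance after payment €1,518.63.
Month 2: interest €18.73; balance after payment €1,362.36.
Closed form: n = −ln(1 − rB₀/P)/ln(1+r) = −ln(0.88209)/ln(1.01233) ≈ 10.235, so the balance reaches zero during payment 11.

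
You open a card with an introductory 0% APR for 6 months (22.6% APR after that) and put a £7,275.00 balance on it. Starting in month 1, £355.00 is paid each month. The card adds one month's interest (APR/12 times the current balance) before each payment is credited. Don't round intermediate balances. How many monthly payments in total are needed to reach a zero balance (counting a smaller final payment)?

Promo months 1–6 at r₀ = 0%/12 = 0; months 7+ at r₁ = 22.6%/12 = 0.0188333.
After month 6 (no interest yet): B = £7,275.00 − 6·£355.00 = £5,145.00.
Then at r₁ with £355.00/mo: n₂ = −ln(1 − r₁·B/P)/ln(1+r₁) ≈ 17.08 → 18 more payments.

24 payments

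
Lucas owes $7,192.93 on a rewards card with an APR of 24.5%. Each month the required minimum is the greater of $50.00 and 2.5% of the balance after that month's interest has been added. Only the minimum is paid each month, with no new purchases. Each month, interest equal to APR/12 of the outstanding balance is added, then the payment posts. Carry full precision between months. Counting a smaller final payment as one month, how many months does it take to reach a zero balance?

335 months

Monthly rate r = 24.5%/12 = 2.04167% = 0.0204167.
While 2.5% of the post-interest balance exceeds $50.00, each month B ← (B·(1+r))·(1 − 0.025), i.e. B shrinks by the factor (1+r)·0.975 = 0.99491.
This holds for months 1–255. Entering month 256 the balance is $1,955.94; 2.5% of the post-interest balance is now below $50.00, so the flat $50.00 minimum applies from here.
From month 256 a fixed $50.00 at rate r clears $1,955.94 in 80 more payments. Total: 255 + 80 = 335 months.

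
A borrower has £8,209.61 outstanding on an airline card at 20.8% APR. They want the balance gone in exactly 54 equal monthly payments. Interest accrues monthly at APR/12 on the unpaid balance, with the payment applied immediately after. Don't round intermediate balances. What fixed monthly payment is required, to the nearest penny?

£235.34

Monthly rate r = 20.8%/12 = 1.73333% = 0.0173333.
Level-payment amortization: P = B₀·r / (1 − (1+r)^(−n)) = 8209.61·0.0173333 / (1 − 1.01733^(−54)).
Denominator 1 − (1+r)^(−54) = 0.604648698.
P = 142.3 / 0.604648698 ≈ 235.34.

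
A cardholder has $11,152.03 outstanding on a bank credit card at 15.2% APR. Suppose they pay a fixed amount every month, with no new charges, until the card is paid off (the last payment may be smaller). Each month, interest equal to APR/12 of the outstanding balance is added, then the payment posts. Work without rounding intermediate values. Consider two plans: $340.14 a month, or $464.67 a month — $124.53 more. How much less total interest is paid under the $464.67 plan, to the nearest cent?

$1,123.25

Monthly rate r = 15.2%/12 = 1.26667% = 0.0126667.
At $340.14/mo: n = ⌈−ln(1 − rB₀/P)/ln(1+r)⌉ = 43 payments (last $216.46); total interest = total paid − $11,152.03 = $3,350.31.
At $464.67/mo: 29 payments (last $368.33); total interest $2,227.06.
Interest saved = $3,350.31 − $2,227.06 = $1,123.25.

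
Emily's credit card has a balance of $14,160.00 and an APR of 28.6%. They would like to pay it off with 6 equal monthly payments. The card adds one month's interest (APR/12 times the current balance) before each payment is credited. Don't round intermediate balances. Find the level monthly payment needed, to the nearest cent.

$2,560.73

Monthly rate r = 28.6%/12 = 2.38333% = 0.0238333.
Level-payment amortization: P = B₀·r / (1 − (1+r)^(−n)) = 14160.00·0.0238333 / (1 − 1.02383^(−6)).
Denominator 1 − (1+r)^(−6) = 0.131790746.
P = 337.48 / 0.131790746 ≈ 2560.73.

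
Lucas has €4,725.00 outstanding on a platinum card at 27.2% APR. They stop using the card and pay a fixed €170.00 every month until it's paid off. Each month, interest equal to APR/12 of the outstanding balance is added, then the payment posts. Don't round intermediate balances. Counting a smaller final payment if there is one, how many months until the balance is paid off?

45 months

Monthly rate r = 27.2%/12 = 2.26667% = 0.0226667.
Recurrence: B ← B·(1+r) − €170.00.
Month 1: interest €107.10; balance after payment €4,662.10.
Month 2: interest €105.67; balance after payment €4,597.77.
Closed form: n = −ln(1 − rB₀/P)/ln(1+r) = −ln(0.37)/ln(1.02267) ≈ 44.359, so the balance reaches zero during payment 45.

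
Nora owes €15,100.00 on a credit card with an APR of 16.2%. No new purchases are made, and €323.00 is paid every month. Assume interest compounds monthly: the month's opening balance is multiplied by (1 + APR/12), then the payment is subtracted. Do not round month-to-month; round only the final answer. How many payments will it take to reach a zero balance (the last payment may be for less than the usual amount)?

75 months

Monthly rate r = 16.2%/12 = 1.35% = 0.0135.
Recurrence: B ← B·(1+r) − €323.00.
Month 1: interest €203.85; balance after payment €14,980.85.
Month 2: interest €202.24; balance after payment €14,860.09.
Closed form: n = −ln(1 − rB₀/P)/ln(1+r) = −ln(0.36889)/ln(1.0135) ≈ 74.369, so the balance reaches zero during payment 75.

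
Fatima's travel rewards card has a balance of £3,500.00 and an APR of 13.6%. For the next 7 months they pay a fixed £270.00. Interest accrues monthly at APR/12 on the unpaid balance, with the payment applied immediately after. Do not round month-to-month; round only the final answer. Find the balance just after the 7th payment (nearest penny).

£1,831.80

Monthly rate r = 13.6%/12 = 1.13333% = 0.0113333.
Each month: B ← B·(1+r) − £270.00.
Month 1: interest £39.67; balance after payment £3,269.67.
Month 2: interest £37.06; balance after payment £3,036.72.
Month 3: interest £34.42; balance after payment £2,801.14.
Month 4: interest £31.75; balance after payment £2,562.89.
Month 5: interest £29.05; balance after payment £2,321.93.
Month 6: interest £26.32; balance after payment £2,078.25.
Month 7: interest £23.55; balance after payment £1,831.80.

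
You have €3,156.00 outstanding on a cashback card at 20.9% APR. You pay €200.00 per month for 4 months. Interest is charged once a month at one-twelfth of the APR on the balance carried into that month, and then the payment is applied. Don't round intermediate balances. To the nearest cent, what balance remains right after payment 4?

Monthly rate r = 20.9%/12 = 1.74167% = 0.0174167.
Each month: B ← B·(1+r) − €200.00.
Month 1: interest €54.97; balance after payment €3,010.97.
Month 2: interest €52.44; balance after payment €2,863.41.
Month 3: interest €49.87; balance after payment €2,713.28.
Month 4: interest €47.26; balance after payment €2,560.54.

€2,560.54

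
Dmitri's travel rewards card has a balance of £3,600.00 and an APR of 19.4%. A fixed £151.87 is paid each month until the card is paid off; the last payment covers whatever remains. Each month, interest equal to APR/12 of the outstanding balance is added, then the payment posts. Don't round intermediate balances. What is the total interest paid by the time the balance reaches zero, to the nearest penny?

Monthly rate r = 19.4%/12 = 1.61667% = 0.0161667.
Payoff takes n = ⌈−ln(1 − rB₀/P)/ln(1+r)⌉ = ⌈30.133⌉ = 31 payments; the last is £20.27.
Total paid = 30·£151.87 + £20.27 = £4,576.37.
Total interest = total paid − principal = £4,576.37 − £3,600.00 = £976.37.

£976.37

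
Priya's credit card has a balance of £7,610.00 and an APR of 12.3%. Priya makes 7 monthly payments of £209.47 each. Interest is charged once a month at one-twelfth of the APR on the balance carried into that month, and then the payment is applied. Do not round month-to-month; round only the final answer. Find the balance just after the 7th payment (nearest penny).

£6,660.94

Monthly rate r = 12.3%/12 = 1.025% = 0.01025.
Each month: B ← B·(1+r) − £209.47.
Month 1: interest £78.00; balance after payment £7,478.53.
Month 2: interest £76.65; balance after payment £7,345.72.
Month 3: interest £75.29; balance after payment £7,211.54.
Month 4: interest £73.92; balance after payment £7,075.99.
Month 5: interest £72.53; balance after payment £6,939.05.
Month 6: interest £71.13; balance after payment £6,800.70.
Month 7: interest £69.71; balance after payment £6,660.94.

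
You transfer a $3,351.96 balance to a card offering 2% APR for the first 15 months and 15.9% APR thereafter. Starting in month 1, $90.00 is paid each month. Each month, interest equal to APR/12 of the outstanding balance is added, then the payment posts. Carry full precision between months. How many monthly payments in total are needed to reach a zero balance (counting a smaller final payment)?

43 months

Promo months 1–15 at r₀ = 2%/12 = 0.00166667; months 16+ at r₁ = 15.9%/12 = 0.01325.
After month 15: iterate B ← B·(1+r₀) − $90.00 for 15 months → $2,070.88.
Then at r₁ with $90.00/mo: n₂ = −ln(1 − r₁·B/P)/ln(1+r₁) ≈ 27.63 → 28 more payments.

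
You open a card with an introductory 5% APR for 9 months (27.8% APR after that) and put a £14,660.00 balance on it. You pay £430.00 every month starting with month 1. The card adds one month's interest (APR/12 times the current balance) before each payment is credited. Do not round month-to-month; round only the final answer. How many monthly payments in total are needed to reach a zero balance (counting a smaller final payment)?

Promo months 1–9 at r₀ = 5%/12 = 0.00416667; months 10+ at r₁ = 27.8%/12 = 0.0231667.
After month 9: iterate B ← B·(1+r₀) − £430.00 for 9 months → £11,283.87.
Then at r₁ with £430.00/mo: n₂ = −ln(1 − r₁·B/P)/ln(1+r₁) ≈ 40.88 → 41 more payments.

50 months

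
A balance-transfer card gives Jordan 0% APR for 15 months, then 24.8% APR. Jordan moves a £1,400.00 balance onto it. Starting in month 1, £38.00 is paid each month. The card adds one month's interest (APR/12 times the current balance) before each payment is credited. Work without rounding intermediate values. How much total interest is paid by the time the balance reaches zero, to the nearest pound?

£285

Promo months 1–15 at r₀ = 0%/12 = 0; months 16+ at r₁ = 24.8%/12 = 0.0206667.
After month 15 (no interest yet): B = £1,400.00 − 15·£38.00 = £830.00.
Then at r₁ with £38.00/mo: n₂ = −ln(1 − r₁·B/P)/ln(1+r₁) ≈ 29.35 → 30 more payments.
Total paid = 44·£38.00 + £13.40 = £1,685.40; interest = £1,685.40 − £1,400.00 = £285.40.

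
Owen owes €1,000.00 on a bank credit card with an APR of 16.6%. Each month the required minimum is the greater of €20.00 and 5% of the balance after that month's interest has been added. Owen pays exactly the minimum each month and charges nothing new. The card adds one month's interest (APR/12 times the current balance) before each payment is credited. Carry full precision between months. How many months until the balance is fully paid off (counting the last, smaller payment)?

48 months

Monthly rate r = 16.6%/12 = 1.38333% = 0.0138333.
While 5% of the post-interest balance exceeds €20.00, each month B ← (B·(1+r))·(1 − 0.05), i.e. B shrinks by the factor (1+r)·0.95 = 0.96314.
This holds for months 1–25. Entering month 26 the balance is €391.07; 5% of the post-interest balance is now below €20.00, so the flat €20.00 minimum applies from here.
From month 26 a fixed €20.00 at rate r clears €391.07 in 23 more payments. Total: 25 + 23 = 48 months.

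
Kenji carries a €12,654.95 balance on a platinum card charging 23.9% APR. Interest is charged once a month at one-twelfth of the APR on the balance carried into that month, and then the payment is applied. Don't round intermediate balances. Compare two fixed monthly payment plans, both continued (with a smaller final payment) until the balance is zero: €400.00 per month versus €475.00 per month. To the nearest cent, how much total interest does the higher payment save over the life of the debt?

Monthly rate r = 23.9%/12 = 1.99167% = 0.0199167.
At €400.00/mo: n = ⌈−ln(1 − rB₀/P)/ln(1+r)⌉ = 51 payments (last €173.50); total interest = total paid − €12,654.95 = €7,518.55.
At €475.00/mo: 39 payments (last €168.40); total interest €5,563.45.
Interest saved = €7,518.55 − €5,563.45 = €1,955.10.

€1,955.10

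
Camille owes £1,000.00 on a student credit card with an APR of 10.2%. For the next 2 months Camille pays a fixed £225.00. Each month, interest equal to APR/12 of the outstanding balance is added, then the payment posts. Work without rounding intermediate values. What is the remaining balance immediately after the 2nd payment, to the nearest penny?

£565.16

Monthly rate r = 10.2%/12 = 0.85% = 0.0085.
Each month: B ← B·(1+r) − £225.00.
Month 1: interest £8.50; balance after payment £783.50.
Month 2: interest £6.66; balance after payment £565.16.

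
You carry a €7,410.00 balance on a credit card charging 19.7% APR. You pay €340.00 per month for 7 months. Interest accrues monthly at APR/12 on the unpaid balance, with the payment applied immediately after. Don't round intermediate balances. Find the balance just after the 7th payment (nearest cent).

€5,804.16

Monthly rate r = 19.7%/12 = 1.64167% = 0.0164167.
Each month: B ← B·(1+r) − €340.00.
Month 1: interest €121.65; balance after payment €7,191.65.
Month 2: interest €118.06; balance after payment €6,969.71.
Month 3: interest €114.42; balance after payment €6,744.13.
Month 4: interest €110.72; balance after payment €6,514.85.
Month 5: interest €106.95; balance after payment €6,281.80.
Month 6: interest €103.13; balance after payment €6,044.92.
Month 7: interest €99.24; balance after payment €5,804.16.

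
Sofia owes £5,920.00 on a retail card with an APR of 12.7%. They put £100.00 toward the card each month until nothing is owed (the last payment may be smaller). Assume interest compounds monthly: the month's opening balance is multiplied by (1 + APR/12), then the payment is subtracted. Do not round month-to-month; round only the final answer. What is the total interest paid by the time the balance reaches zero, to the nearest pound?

£3,436

Monthly rate r = 12.7%/12 = 1.05833% = 0.0105833.
Payoff takes n = ⌈−ln(1 − rB₀/P)/ln(1+r)⌉ = ⌈93.556⌉ = 94 payments; the last is £55.68.
Total paid = 93·£100.00 + £55.68 = £9,355.68.
Total interest = total paid − principal = £9,355.68 − £5,920.00 = £3,435.68.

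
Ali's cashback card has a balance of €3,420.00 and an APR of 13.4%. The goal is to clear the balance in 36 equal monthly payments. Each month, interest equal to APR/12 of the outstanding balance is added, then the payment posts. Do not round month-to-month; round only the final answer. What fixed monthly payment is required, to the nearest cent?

€115.89

Monthly rate r = 13.4%/12 = 1.11667% = 0.0111667.
Level-payment amortization: P = B₀·r / (1 − (1+r)^(−n)) = 3420.00·0.0111667 / (1 − 1.01117^(−36)).
Denominator 1 − (1+r)^(−36) = 0.329527151.
P = 38.19 / 0.329527151 ≈ 115.89.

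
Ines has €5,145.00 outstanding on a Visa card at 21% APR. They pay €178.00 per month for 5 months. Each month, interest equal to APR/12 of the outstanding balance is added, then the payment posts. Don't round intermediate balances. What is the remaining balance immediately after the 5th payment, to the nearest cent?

€4,689.52

Monthly rate r = 21%/12 = 1.75% = 0.0175.
Each month: B ← B·(1+r) − €178.00.
Month 1: interest €90.04; balance after payment €5,057.04.
Month 2: interest €88.50; balance after payment €4,967.54.
Month 3: interest €86.93; balance after payment €4,876.47.
Month 4: interest €85.34; balance after payment €4,783.81.
Month 5: interest €83.72; balance after payment €4,689.52.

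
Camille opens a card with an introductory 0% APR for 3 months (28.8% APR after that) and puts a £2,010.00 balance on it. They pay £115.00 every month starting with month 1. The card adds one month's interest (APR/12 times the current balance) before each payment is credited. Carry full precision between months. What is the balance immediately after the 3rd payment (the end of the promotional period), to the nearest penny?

Promo months 1–3 at r₀ = 0%/12 = 0; months 4+ at r₁ = 28.8%/12 = 0.024.
After month 3 (no interest yet): B = £2,010.00 − 3·£115.00 = £1,665.00.

£1,665.00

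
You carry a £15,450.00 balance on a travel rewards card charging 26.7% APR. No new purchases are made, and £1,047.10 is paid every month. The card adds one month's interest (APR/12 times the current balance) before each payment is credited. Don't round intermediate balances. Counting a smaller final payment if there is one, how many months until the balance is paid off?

19 months

Monthly rate r = 26.7%/12 = 2.225% = 0.02225.
Recurrence: B ← B·(1+r) − £1,047.10.
Month 1: interest £343.76; balance after payment £14,746.66.
Month 2: interest £328.11; balance after payment £14,027.68.
Closed form: n = −ln(1 − rB₀/P)/ln(1+r) = −ln(0.6717)/ln(1.02225) ≈ 18.083, so the balance reaches zero during payment 19.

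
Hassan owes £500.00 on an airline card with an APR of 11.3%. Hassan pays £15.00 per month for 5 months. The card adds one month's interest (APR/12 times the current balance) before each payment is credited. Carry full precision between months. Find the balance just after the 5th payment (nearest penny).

Monthly rate r = 11.3%/12 = 0.941667% = 0.00941667.
Each month: B ← B·(1+r) − £15.00.
Month 1: interest £4.71; balance after payment £489.71.
Month 2: interest £4.61; balance after payment £479.32.
Month 3: interest £4.51; balance after payment £468.83.
Month 4: interest £4.41; balance after payment £458.25.
Month 5: interest £4.32; balance after payment £447.56.

£447.56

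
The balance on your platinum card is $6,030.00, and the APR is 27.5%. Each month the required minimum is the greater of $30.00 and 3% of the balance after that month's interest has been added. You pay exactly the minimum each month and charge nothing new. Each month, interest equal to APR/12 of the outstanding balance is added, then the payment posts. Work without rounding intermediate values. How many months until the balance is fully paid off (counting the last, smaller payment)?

294 months

Monthly rate r = 27.5%/12 = 2.29167% = 0.0229167.
While 3% of the post-interest balance exceeds $30.00, each month B ← (B·(1+r))·(1 − 0.03), i.e. B shrinks by the factor (1+r)·0.97 = 0.99223.
This holds for months 1–234. Entering month 235 the balance is $971.68; 3% of the post-interest balance is now below $30.00, so the flat $30.00 minimum applies from here.
From month 235 a fixed $30.00 at rate r clears $971.68 in 60 more payments. Total: 234 + 60 = 294 months.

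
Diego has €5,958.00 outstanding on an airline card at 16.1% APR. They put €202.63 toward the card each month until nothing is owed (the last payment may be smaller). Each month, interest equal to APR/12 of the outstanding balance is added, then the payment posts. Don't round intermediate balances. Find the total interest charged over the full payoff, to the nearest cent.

€1,670.01

Monthly rate r = 16.1%/12 = 1.34167% = 0.0134167.
Payoff takes n = ⌈−ln(1 − rB₀/P)/ln(1+r)⌉ = ⌈37.644⌉ = 38 payments; the last is €130.70.
Total paid = 37·€202.63 + €130.70 = €7,628.01.
Total interest = total paid − principal = €7,628.01 − €5,958.00 = €1,670.01.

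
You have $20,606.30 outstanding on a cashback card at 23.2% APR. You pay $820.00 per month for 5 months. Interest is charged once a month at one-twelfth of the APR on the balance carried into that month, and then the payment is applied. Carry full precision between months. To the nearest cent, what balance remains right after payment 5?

Monthly rate r = 23.2%/12 = 1.93333% = 0.0193333.
Each month: B ← B·(1+r) − $820.00.
Month 1: interest $398.39; balance after payment $20,184.69.
Month 2: interest $390.24; balance after payment $19,754.93.
Month 3: interest $381.93; balance after payment $19,316.85.
Month 4: interest $373.46; balance after payment $18,870.31.
Month 5: interest $364.83; balance after payment $18,415.14.

$18,415.14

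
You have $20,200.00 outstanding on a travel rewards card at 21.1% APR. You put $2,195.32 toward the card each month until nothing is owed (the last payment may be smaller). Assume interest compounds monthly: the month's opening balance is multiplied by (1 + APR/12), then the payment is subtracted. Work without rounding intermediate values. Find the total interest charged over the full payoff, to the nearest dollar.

$2,030

Monthly rate r = 21.1%/12 = 1.75833% = 0.0175833.
Payoff takes n = ⌈−ln(1 − rB₀/P)/ln(1+r)⌉ = ⌈10.125⌉ = 11 payments; the last is $277.00.
Total paid = 10·$2,195.32 + $277.00 = $22,230.20.
Total interest = total paid − principal = $22,230.20 − $20,200.00 = $2,030.20.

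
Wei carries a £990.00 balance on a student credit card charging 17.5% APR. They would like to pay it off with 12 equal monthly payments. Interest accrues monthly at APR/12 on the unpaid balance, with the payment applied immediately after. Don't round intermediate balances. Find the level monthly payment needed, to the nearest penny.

£90.53

Monthly rate r = 17.5%/12 = 1.45833% = 0.0145833.
Level-payment amortization: P = B₀·r / (1 − (1+r)^(−n)) = 990.00·0.0145833 / (1 − 1.01458^(−12)).
Denominator 1 − (1+r)^(−12) = 0.159481428.
P = 14.4375 / 0.159481428 ≈ 90.53.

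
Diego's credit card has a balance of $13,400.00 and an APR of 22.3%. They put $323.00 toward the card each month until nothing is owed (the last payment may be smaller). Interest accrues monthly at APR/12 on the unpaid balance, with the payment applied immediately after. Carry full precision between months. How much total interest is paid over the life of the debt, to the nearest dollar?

Monthly rate r = 22.3%/12 = 1.85833% = 0.0185833.
Payoff takes n = ⌈−ln(1 − rB₀/P)/ln(1+r)⌉ = ⌈80.043⌉ = 81 payments; the last is $13.99.
Total paid = 80·$323.00 + $13.99 = $25,853.99.
Total interest = total paid − principal = $25,853.99 − $13,400.00 = $12,453.99.

$12,454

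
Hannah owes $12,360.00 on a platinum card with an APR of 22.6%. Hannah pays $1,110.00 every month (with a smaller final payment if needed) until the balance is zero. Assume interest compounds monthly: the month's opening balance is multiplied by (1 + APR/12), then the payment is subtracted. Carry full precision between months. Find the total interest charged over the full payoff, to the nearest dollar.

$1,644

Monthly rate r = 22.6%/12 = 1.88333% = 0.0188333.
Payoff takes n = ⌈−ln(1 − rB₀/P)/ln(1+r)⌉ = ⌈12.614⌉ = 13 payments; the last is $684.18.
Total paid = 12·$1,110.00 + $684.18 = $14,004.18.
Total interest = total paid − principal = $14,004.18 − $12,360.00 = $1,644.18.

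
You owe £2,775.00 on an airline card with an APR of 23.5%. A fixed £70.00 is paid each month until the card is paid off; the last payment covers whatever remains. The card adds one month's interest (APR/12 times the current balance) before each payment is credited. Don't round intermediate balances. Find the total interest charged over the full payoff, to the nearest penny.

£2,630.58

Monthly rate r = 23.5%/12 = 1.95833% = 0.0195833.
Payoff takes n = ⌈−ln(1 − rB₀/P)/ln(1+r)⌉ = ⌈77.221⌉ = 78 payments; the last is £15.58.
Total paid = 77·£70.00 + £15.58 = £5,405.58.
Total interest = total paid − principal = £5,405.58 − £2,775.00 = £2,630.58.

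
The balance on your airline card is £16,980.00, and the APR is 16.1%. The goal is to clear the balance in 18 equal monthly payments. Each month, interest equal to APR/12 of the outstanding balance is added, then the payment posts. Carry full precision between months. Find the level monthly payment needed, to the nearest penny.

Monthly rate r = 16.1%/12 = 1.34167% = 0.0134167.
Level-payment amortization: P = B₀·r / (1 − (1+r)^(−n)) = 16980.00·0.0134167 / (1 − 1.01342^(−18)).
Denominator 1 − (1+r)^(−18) = 0.213288975.
P = 227.815 / 0.213288975 ≈ 1068.10.

£1,068.10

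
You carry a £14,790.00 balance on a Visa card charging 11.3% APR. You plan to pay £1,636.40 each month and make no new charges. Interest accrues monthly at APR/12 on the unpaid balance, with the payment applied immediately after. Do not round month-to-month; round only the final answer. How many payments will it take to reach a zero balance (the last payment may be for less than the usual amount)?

10 payments

Monthly rate r = 11.3%/12 = 0.941667% = 0.00941667.
Recurrence: B ← B·(1+r) − £1,636.40.
Month 1: interest £139.27; balance after payment £13,292.87.
Month 2: interest £125.17; balance after payment £11,781.65.
Closed form: n = −ln(1 − rB₀/P)/ln(1+r) = −ln(0.91489)/ln(1.00942) ≈ 9.490, so the balance reaches zero during payment 10.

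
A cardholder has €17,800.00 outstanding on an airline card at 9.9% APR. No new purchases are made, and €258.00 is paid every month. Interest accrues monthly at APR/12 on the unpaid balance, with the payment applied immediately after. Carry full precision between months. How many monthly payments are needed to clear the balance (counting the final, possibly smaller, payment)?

Monthly rate r = 9.9%/12 = 0.825% = 0.00825.
Recurrence: B ← B·(1+r) − €258.00.
Month 1: interest €146.85; balance after payment €17,688.85.
Month 2: interest €145.93; balance after payment €17,576.78.
Closed form: n = −ln(1 − rB₀/P)/ln(1+r) = −ln(0.43081)/ln(1.00825) ≈ 102.491, so the balance reaches zero during payment 103.

103 payments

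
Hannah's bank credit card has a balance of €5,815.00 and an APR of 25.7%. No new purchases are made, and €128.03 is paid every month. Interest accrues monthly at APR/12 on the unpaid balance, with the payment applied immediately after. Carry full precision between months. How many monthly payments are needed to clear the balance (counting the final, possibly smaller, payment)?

Monthly rate r = 25.7%/12 = 2.14167% = 0.0214167.
Recurrence: B ← B·(1+r) − €128.03.
Month 1: interest €124.54; balance after payment €5,811.51.
Month 2: interest €124.46; balance after payment €5,807.94.
Closed form: n = −ln(1 − rB₀/P)/ln(1+r) = −ln(0.027276)/ln(1.02142) ≈ 169.970, so the balance reaches zero during payment 170.

170 payments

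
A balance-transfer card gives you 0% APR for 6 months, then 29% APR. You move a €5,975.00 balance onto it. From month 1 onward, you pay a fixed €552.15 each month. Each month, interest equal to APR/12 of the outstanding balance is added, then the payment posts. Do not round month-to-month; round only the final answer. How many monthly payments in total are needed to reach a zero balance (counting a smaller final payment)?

12 payments

Promo months 1–6 at r₀ = 0%/12 = 0; months 7+ at r₁ = 29%/12 = 0.0241667.
After month 6 (no interest yet): B = €5,975.00 − 6·€552.15 = €2,662.10.
Then at r₁ with €552.15/mo: n₂ = −ln(1 − r₁·B/P)/ln(1+r₁) ≈ 5.19 → 6 more payments.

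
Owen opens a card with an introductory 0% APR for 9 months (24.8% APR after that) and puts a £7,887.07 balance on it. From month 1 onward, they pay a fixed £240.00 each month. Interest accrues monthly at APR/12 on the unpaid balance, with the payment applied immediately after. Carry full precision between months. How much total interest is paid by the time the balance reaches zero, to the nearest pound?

Promo months 1–9 at r₀ = 0%/12 = 0; months 10+ at r₁ = 24.8%/12 = 0.0206667.
After month 9 (no interest yet): B = £7,887.07 − 9·£240.00 = £5,727.07.
Then at r₁ with £240.00/mo: n₂ = −ln(1 − r₁·B/P)/ln(1+r₁) ≈ 33.22 → 34 more payments.
Total paid = 42·£240.00 + £53.46 = £10,133.46; interest = £10,133.46 − £7,887.07 = £2,246.39.

£2,246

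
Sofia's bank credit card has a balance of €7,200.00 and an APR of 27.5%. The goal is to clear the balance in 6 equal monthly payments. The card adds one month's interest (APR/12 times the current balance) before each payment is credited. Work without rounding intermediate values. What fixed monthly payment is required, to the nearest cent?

€1,298.07

Monthly rate r = 27.5%/12 = 2.29167% = 0.0229167.
Level-payment amortization: P = B₀·r / (1 − (1+r)^(−n)) = 7200.00·0.0229167 / (1 − 1.02292^(−6)).
Denominator 1 − (1+r)^(−6) = 0.127112104.
P = 165 / 0.127112104 ≈ 1298.07.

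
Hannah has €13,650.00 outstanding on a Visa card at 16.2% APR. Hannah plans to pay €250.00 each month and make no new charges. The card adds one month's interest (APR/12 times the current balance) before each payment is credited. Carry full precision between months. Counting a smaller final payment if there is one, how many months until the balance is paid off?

Monthly rate r = 16.2%/12 = 1.35% = 0.0135.
Recurrence: B ← B·(1+r) − €250.00.
Month 1: interest €184.28; balance after payment €13,584.27.
Month 2: interest €183.39; balance after payment €13,517.66.
Closed form: n = −ln(1 − rB₀/P)/ln(1+r) = −ln(0.2629)/ln(1.0135) ≈ 99.628, so the balance reaches zero during payment 100.

100 payments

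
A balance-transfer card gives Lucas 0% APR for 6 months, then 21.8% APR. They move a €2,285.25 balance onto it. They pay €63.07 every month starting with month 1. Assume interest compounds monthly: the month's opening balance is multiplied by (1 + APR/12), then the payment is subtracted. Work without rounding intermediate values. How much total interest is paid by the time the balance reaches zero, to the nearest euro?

€885

Promo months 1–6 at r₀ = 0%/12 = 0; months 7+ at r₁ = 21.8%/12 = 0.0181667.
After month 6 (no interest yet): B = €2,285.25 − 6·€63.07 = €1,906.83.
Then at r₁ with €63.07/mo: n₂ = −ln(1 − r₁·B/P)/ln(1+r₁) ≈ 44.26 → 45 more payments.
Total paid = 50·€63.07 + €16.46 = €3,169.96; interest = €3,169.96 − €2,285.25 = €884.71.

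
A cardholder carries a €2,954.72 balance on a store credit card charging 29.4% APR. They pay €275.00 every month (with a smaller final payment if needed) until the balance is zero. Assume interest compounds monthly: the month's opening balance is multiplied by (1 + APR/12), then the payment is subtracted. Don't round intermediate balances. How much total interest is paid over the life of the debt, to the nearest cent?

Monthly rate r = 29.4%/12 = 2.45% = 0.0245.
Payoff takes n = ⌈−ln(1 − rB₀/P)/ln(1+r)⌉ = ⌈12.621⌉ = 13 payments; the last is €171.60.
Total paid = 12·€275.00 + €171.60 = €3,471.60.
Total interest = total paid − principal = €3,471.60 − €2,954.72 = €516.88.

€516.88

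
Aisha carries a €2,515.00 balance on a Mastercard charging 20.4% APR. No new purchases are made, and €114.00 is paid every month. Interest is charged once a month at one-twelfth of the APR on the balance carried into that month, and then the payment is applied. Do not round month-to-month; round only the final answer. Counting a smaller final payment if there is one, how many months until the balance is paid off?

Monthly rate r = 20.4%/12 = 1.7% = 0.017.
Recurrence: B ← B·(1+r) − €114.00.
Month 1: interest €42.75; balance after payment €2,443.76.
Month 2: interest €41.54; balance after payment €2,371.30.
Closed form: n = −ln(1 − rB₀/P)/ln(1+r) = −ln(0.62496)/ln(1.017) ≈ 27.886, so the balance reaches zero during payment 28.

28 months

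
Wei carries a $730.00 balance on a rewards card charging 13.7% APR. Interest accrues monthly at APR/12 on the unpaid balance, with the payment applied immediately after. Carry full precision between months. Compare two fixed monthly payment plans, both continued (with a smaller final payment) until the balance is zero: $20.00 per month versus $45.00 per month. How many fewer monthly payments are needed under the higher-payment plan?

29 fewer payments

Monthly rate r = 13.7%/12 = 1.14167% = 0.0114167.
At $20.00/mo: n = ⌈−ln(1 − rB₀/P)/ln(1+r)⌉ = 48 payments (last $9.76); total interest = total paid − $730.00 = $219.76.
At $45.00/mo: 19 payments (last $1.92); total interest $81.92.
Payments saved = 48 − 19 = 29.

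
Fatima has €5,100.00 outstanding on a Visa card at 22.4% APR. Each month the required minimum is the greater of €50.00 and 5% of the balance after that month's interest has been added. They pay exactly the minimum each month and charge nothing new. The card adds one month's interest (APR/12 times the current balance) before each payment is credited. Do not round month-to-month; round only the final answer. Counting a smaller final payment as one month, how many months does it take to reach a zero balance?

75 months

Monthly rate r = 22.4%/12 = 1.86667% = 0.0186667.
While 5% of the post-interest balance exceeds €50.00, each month B ← (B·(1+r))·(1 − 0.05), i.e. B shrinks by the factor (1+r)·0.95 = 0.96773.
This holds for months 1–51. Entering month 52 the balance is €957.44; 5% of the post-interest balance is now below €50.00, so the flat €50.00 minimum applies from here.
From month 52 a fixed €50.00 at rate r clears €957.44 in 24 more payments. Total: 51 + 24 = 75 months.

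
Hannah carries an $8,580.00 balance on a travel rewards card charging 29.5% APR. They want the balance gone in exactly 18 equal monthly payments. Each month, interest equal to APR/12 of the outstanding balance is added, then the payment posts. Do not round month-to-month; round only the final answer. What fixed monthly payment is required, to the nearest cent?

Monthly rate r = 29.5%/12 = 2.45833% = 0.0245833.
Level-payment amortization: P = B₀·r / (1 − (1+r)^(−n)) = 8580.00·0.0245833 / (1 − 1.02458^(−18)).
Denominator 1 − (1+r)^(−18) = 0.354124466.
P = 210.925 / 0.354124466 ≈ 595.62.

$595.62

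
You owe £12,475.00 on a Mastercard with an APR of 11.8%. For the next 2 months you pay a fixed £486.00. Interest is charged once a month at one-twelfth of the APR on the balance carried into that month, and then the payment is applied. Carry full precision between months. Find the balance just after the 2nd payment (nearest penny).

£11,744.77

Monthly rate r = 11.8%/12 = 0.983333% = 0.00983333.
Each month: B ← B·(1+r) − £486.00.
Month 1: interest £122.67; balance after payment £12,111.67.
Month 2: interest £119.10; balance after payment £11,744.77.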